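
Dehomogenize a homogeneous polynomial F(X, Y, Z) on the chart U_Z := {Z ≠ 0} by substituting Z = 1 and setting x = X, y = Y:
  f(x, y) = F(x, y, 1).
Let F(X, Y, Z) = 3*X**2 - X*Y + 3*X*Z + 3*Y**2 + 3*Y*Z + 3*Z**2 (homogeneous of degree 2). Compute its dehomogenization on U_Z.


f(x, y) = 3*x**2 - x*y + 3*x + 3*y**2 + 3*y + 3

On U_Z we set Z = 1. Each monomial c·X^i·Y^j·Z^k in F becomes c·x^i·y^j·1^k = c·x^i·y^j.
Substituting Z = 1: F(X, Y, 1) = 3*x**2 - x*y + 3*x + 3*y**2 + 3*y + 3.
Note: deg(f) ≤ deg(F) = 2; strict inequality happens when F is divisible by Z (lost terms).


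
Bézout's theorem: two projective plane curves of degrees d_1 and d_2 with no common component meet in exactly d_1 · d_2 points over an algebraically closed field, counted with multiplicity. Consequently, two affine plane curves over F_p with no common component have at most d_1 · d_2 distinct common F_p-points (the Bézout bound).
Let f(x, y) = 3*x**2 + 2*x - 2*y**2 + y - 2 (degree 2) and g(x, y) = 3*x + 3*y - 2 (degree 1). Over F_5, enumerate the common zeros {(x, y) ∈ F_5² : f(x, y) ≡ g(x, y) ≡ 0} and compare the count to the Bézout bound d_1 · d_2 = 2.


Common zeros: {(0, 4), (3, 1)}; count = 2; Bézout bound = 2.

deg(f) = 2, deg(g) = 1, so Bézout bound = 2.
Scan x ∈ F_5. For each x, list the y ∈ F_5 with f(x, y) ≡ 0 and those with g(x, y) ≡ 0 (mod 5); the common zeros in that column are the intersection.
  x = 0: f ≡ 0 at y ∈ {4}; g ≡ 0 at y ∈ {4}; common: {4}.
  x = 1: f ≡ 0 at y ∈ {4}; g ≡ 0 at y ∈ {3}; common: ∅.
  x = 2: f ≡ 0 at y ∈ ∅; g ≡ 0 at y ∈ {2}; common: ∅.
  x = 3: f ≡ 0 at y ∈ {1, 2}; g ≡ 0 at y ∈ {1}; common: {1}.
  x = 4: f ≡ 0 at y ∈ ∅; g ≡ 0 at y ∈ {0}; common: ∅.
Collecting: common zeros = {(0, 4), (3, 1)}, so the count is 2.
Comparison with the Bézout bound: 2 ≤ 2 = deg(f)·deg(g), as expected for curves with no common component (the bound is attained).


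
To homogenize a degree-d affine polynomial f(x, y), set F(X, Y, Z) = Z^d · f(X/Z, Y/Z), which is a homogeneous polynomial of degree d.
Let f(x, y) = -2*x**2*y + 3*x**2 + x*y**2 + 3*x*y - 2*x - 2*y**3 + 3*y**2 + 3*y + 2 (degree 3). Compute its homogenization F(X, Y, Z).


F(X, Y, Z) = -2*X**2*Y + 3*X**2*Z + X*Y**2 + 3*X*Y*Z - 2*X*Z**2 - 2*Y**3 + 3*Y**2*Z + 3*Y*Z**2 + 2*Z**3

deg(f) = 3.
Substitute x = X/Z, y = Y/Z into f, then multiply by Z^3.
  monomial -2·x^2·y^1 ↦ -2·X^2·Y^1·Z^0.
  monomial 3·x^2·y^0 ↦ 3·X^2·Y^0·Z^1.
  monomial 1·x^1·y^2 ↦ 1·X^1·Y^2·Z^0.
  monomial 3·x^1·y^1 ↦ 3·X^1·Y^1·Z^1.
  monomial -2·x^1·y^0 ↦ -2·X^1·Y^0·Z^2.
  monomial -2·x^0·y^3 ↦ -2·X^0·Y^3·Z^0.
  monomial 3·x^0·y^2 ↦ 3·X^0·Y^2·Z^1.
  monomial 3·x^0·y^1 ↦ 3·X^0·Y^1·Z^2.
  monomial 2·x^0·y^0 ↦ 2·X^0·Y^0·Z^3.
Collecting: F(X, Y, Z) = -2*X**2*Y + 3*X**2*Z + X*Y**2 + 3*X*Y*Z - 2*X*Z**2 - 2*Y**3 + 3*Y**2*Z + 3*Y*Z**2 + 2*Z**3.


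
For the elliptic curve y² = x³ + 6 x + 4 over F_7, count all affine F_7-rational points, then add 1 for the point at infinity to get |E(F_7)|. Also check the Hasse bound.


Affine points = {(0, 2), (0, 5), (1, 2), (1, 5), (3, 0), (4, 1), (4, 6), (6, 2), (6, 5)}; affine count = 9; |E(F_7)| = 10.

Discriminant check: Δ ∝ 4a³ + 27b² = 4·6³ + 27·4² = 4·216 + 27·16 ≡ 1 (mod 7). Nonzero ⇒ E is nonsingular.
For each x ∈ F_7, compute rhs = x³ + 6·x + 4 mod 7, then count y ∈ F_7 with y² ≡ rhs.
  x = 0: rhs = 4, matching y values: 2, 5 (2 points).
  x = 1: rhs = 4, matching y values: 2, 5 (2 points).
  x = 2: rhs = 3, matching y values: none (0 points).
  x = 3: rhs = 0, matching y values: 0 (1 points).
  x = 4: rhs = 1, matching y values: 1, 6 (2 points).
  x = 5: rhs = 5, matching y values: none (0 points).
  x = 6: rhs = 4, matching y values: 2, 5 (2 points).
Total affine count: 9.
Full point count |E(F_7)| = 9 + 1 = 10.
Hasse bound: |10 − (7+1)| = |2| = 2 ≤ 2√7 ≈ 5.2915 ✓.


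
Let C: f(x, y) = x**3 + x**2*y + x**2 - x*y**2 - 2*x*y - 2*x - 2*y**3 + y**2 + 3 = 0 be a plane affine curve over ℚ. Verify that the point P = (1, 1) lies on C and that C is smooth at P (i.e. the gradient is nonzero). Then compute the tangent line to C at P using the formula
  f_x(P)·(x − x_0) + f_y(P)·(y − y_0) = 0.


Tangent line at P: 2*x - 7*y + 5 = 0.

Step 1: f(1, 1) = 0, so P lies on C.
Step 2: partial derivatives
  f_x(x, y) = 3*x**2 + 2*x*y + 2*x - y**2 - 2*y - 2, f_y(x, y) = x**2 - 2*x*y - 2*x - 6*y**2 + 2*y.
  f_x(P) = 2, f_y(P) = -7 (gradient nonzero, so P is smooth).
Step 3: tangent line at P: 2·(x − 1) + -7·(y − 1) = 0.
Expanding: 2*x - 7*y + 5 = 0.


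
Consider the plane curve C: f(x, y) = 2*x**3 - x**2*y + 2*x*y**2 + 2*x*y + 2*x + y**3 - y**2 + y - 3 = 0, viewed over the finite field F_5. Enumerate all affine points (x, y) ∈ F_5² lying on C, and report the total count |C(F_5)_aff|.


Affine F_5-points: {(1, 1), (4, 2)}; count = 2.

For each of the 25 pairs (x, y) ∈ F_5², evaluate f(x, y) mod 5. Record the zeros.
  x = 0: [0↦2, 1↦3, 2↦3, 3↦3, 4↦4]  zeros at y ∈ ∅
  x = 1: [0↦1, 1↦0, 2↦2, 3↦3, 4↦4]  zeros at y ∈ {1}
  x = 2: [0↦2, 1↦2, 2↦4, 3↦4, 4↦3]  zeros at y ∈ ∅
  x = 3: [0↦2, 1↦1, 2↦1, 3↦3, 4↦3]  zeros at y ∈ ∅
  x = 4: [0↦3, 1↦4, 2↦0, 3↦2, 4↦1]  zeros at y ∈ {2}
Collecting zeros: affine points = {(1, 1), (4, 2)}.
Total count |C(F_5)_aff| = 2.


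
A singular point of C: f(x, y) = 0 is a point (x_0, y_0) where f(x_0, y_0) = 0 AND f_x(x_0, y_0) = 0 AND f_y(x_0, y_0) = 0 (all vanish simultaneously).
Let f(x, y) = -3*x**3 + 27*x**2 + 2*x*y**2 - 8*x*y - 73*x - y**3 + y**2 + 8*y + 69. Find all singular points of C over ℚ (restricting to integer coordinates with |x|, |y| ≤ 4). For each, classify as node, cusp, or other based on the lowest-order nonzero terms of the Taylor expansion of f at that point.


Singular points: {(3, 2)}; classification: cusp.

Compute partial derivatives:
  f_x = -9*x**2 + 54*x + 2*y**2 - 8*y - 73.
  f_y = 4*x*y - 8*x - 3*y**2 + 2*y + 8.
Scan x_0 ∈ {−4, ..., 4}. For each x_0, f_y(x_0, y) is a polynomial in y; find its integer roots y ∈ {−4, ..., 4}, then test f_x and f at those candidates.
  x = -4: f_y(-4, y) = -3*y**2 - 14*y + 40; vanishes at y ∈ {2}. (-4, 2): f_x = -441 ≠ 0.
  x = -3: f_y(-3, y) = -3*y**2 - 10*y + 32; vanishes at y ∈ {2}. (-3, 2): f_x = -324 ≠ 0.
  x = -2: f_y(-2, y) = -3*y**2 - 6*y + 24; vanishes at y ∈ {-4, 2}. (-2, -4): f_x = -153 ≠ 0; (-2, 2): f_x = -225 ≠ 0.
  x = -1: f_y(-1, y) = -3*y**2 - 2*y + 16; vanishes at y ∈ {2}. (-1, 2): f_x = -144 ≠ 0.
  x = 0: f_y(0, y) = -3*y**2 + 2*y + 8; vanishes at y ∈ {2}. (0, 2): f_x = -81 ≠ 0.
  x = 1: f_y(1, y) = -3*y**2 + 6*y; vanishes at y ∈ {0, 2}. (1, 0): f_x = -28 ≠ 0; (1, 2): f_x = -36 ≠ 0.
  x = 2: f_y(2, y) = -3*y**2 + 10*y - 8; vanishes at y ∈ {2}. (2, 2): f_x = -9 ≠ 0.
  x = 3: f_y(3, y) = -3*y**2 + 14*y - 16; vanishes at y ∈ {2}. (3, 2): f_x = 0, f = 0 — SINGULAR.
  x = 4: f_y(4, y) = -3*y**2 + 18*y - 24; vanishes at y ∈ {2, 4}. (4, 2): f_x = -9 ≠ 0; (4, 4): f_x = -1 ≠ 0.
Only singular point on the grid: (3, 2).
Classify: substitute x = 3 + u, y = 2 + v and expand: f = -3*u**3 + 2*u*v**2 - v**3 + v**2.
No constant or linear terms (consistent with a singular point). Quadratic part: v**2. Cubic part: -3*u**3 + 2*u*v**2 - v**3.
The quadratic part v**2 is a perfect square, so there is a single (double) tangent line v = 0, i.e. y = 2. Restricting the cubic part to that line (v = 0) leaves -3*u**3 ≠ 0, so f is not divisible by v and the branch is v² ≈ 3*u**3 to lowest order — this is a cusp.
Classification: cusp.


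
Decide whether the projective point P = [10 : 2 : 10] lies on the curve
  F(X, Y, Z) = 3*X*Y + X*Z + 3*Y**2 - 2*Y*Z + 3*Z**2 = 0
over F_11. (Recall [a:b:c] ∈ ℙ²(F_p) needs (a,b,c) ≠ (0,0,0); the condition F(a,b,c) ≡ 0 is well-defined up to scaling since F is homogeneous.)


F(10,2,10) ≡ 3 (mod 11); P is NOT on the curve.

Evaluate F(10, 2, 10) term-by-term (mod 11).
  3*X*Y ↦ 3·10·2·1 = 60
  X*Z ↦ 1·10·1·10 = 100
  3*Y**2 ↦ 3·1·4·1 = 12
  -2*Y*Z ↦ -2·1·2·10 = -40
  3*Z**2 ↦ 3·1·1·100 = 300
Sum: F(10, 2, 10) = (60) + (100) + (12) + (-40) + (300) = 432.
Reducing mod 11: 432 ≡ 3 (mod 11).
Since F(a, b, c) ≡ 3 ≠ 0 (mod 11), P does NOT lie on the curve.


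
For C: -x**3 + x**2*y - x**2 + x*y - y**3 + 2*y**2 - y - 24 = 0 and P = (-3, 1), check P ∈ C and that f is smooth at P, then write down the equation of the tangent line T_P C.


Tangent line at P: -26*x + 6*y - 84 = 0.

Step 1: f(-3, 1) = 0, so P lies on C.
Step 2: partial derivatives
  f_x(x, y) = -3*x**2 + 2*x*y - 2*x + y, f_y(x, y) = x**2 + x - 3*y**2 + 4*y - 1.
  f_x(P) = -26, f_y(P) = 6 (gradient nonzero, so P is smooth).
Step 3: tangent line at P: -26·(x − -3) + 6·(y − 1) = 0.
Expanding: -26*x + 6*y - 84 = 0.


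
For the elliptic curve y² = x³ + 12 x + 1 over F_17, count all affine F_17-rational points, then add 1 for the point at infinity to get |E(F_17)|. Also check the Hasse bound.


Affine points = {(0, 1), (0, 16), (2, 4), (2, 13), (3, 8), (3, 9), (5, 4), (5, 13), (6, 0), (10, 4), (10, 13), (11, 6), (11, 11), (13, 5), (13, 12)}; affine count = 15; |E(F_17)| = 16.

Discriminant check: Δ ∝ 4a³ + 27b² = 4·12³ + 27·1² = 4·1728 + 27·1 ≡ 3 (mod 17). Nonzero ⇒ E is nonsingular.
For each x ∈ F_17, compute rhs = x³ + 12·x + 1 mod 17, then count y ∈ F_17 with y² ≡ rhs.
  x = 0: rhs = 1, matching y values: 1, 16 (2 points).
  x = 1: rhs = 14, matching y values: none (0 points).
  x = 2: rhs = 16, matching y values: 4, 13 (2 points).
  x = 3: rhs = 13, matching y values: 8, 9 (2 points).
  x = 4: rhs = 11, matching y values: none (0 points).
  x = 5: rhs = 16, matching y values: 4, 13 (2 points).
  x = 6: rhs = 0, matching y values: 0 (1 points).
  x = 7: rhs = 3, matching y values: none (0 points).
  x = 8: rhs = 14, matching y values: none (0 points).
  x = 9: rhs = 5, matching y values: none (0 points).
  x = 10: rhs = 16, matching y values: 4, 13 (2 points).
  x = 11: rhs = 2, matching y values: 6, 11 (2 points).
  x = 12: rhs = 3, matching y values: none (0 points).
  x = 13: rhs = 8, matching y values: 5, 12 (2 points).
  x = 14: rhs = 6, matching y values: none (0 points).
  x = 15: rhs = 3, matching y values: none (0 points).
  x = 16: rhs = 5, matching y values: none (0 points).
Total affine count: 15.
Full point count |E(F_17)| = 15 + 1 = 16.
Hasse bound: |16 − (17+1)| = |-2| = 2 ≤ 2√17 ≈ 8.2462 ✓.


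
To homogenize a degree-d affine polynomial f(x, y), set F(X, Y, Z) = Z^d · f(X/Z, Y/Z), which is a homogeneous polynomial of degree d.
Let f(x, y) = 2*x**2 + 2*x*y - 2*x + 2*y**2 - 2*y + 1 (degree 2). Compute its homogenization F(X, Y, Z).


F(X, Y, Z) = 2*X**2 + 2*X*Y - 2*X*Z + 2*Y**2 - 2*Y*Z + Z**2

deg(f) = 2.
Substitute x = X/Z, y = Y/Z into f, then multiply by Z^2.
  monomial 2·x^2·y^0 ↦ 2·X^2·Y^0·Z^0.
  monomial 2·x^1·y^1 ↦ 2·X^1·Y^1·Z^0.
  monomial -2·x^1·y^0 ↦ -2·X^1·Y^0·Z^1.
  monomial 2·x^0·y^2 ↦ 2·X^0·Y^2·Z^0.
  monomial -2·x^0·y^1 ↦ -2·X^0·Y^1·Z^1.
  monomial 1·x^0·y^0 ↦ 1·X^0·Y^0·Z^2.
Collecting: F(X, Y, Z) = 2*X**2 + 2*X*Y - 2*X*Z + 2*Y**2 - 2*Y*Z + Z**2.


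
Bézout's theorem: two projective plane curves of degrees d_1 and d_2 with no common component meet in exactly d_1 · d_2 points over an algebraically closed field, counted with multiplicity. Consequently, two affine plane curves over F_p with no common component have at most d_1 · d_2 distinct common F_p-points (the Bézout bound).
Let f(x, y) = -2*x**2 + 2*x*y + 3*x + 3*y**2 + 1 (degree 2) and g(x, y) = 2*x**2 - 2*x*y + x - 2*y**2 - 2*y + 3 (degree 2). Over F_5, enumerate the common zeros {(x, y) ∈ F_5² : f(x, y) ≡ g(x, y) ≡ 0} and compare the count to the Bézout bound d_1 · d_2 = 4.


Common zeros: ∅; count = 0; Bézout bound = 4.

deg(f) = 2, deg(g) = 2, so Bézout bound = 4.
Scan x ∈ F_5. For each x, list the y ∈ F_5 with f(x, y) ≡ 0 and those with g(x, y) ≡ 0 (mod 5); the common zeros in that column are the intersection.
  x = 0: f ≡ 0 at y ∈ ∅; g ≡ 0 at y ∈ ∅; common: ∅.
  x = 1: f ≡ 0 at y ∈ {3}; g ≡ 0 at y ∈ {1, 2}; common: ∅.
  x = 2: f ≡ 0 at y ∈ ∅; g ≡ 0 at y ∈ {1}; common: ∅.
  x = 3: f ≡ 0 at y ∈ ∅; g ≡ 0 at y ∈ {2, 4}; common: ∅.
  x = 4: f ≡ 0 at y ∈ ∅; g ≡ 0 at y ∈ ∅; common: ∅.
Collecting: common zeros = ∅, so the count is 0.
Comparison with the Bézout bound: 0 ≤ 4 = deg(f)·deg(g), as expected for curves with no common component (the affine F_5-count falls short of the bound because intersections may lie at infinity, over extension fields, or carry multiplicity).


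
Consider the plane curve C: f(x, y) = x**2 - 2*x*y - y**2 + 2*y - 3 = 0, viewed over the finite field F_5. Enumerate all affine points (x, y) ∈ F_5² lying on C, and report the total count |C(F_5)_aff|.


Affine F_5-points: {(3, 3)}; count = 1.

For each of the 25 pairs (x, y) ∈ F_5², evaluate f(x, y) mod 5. Record the zeros.
  x = 0: [0↦2, 1↦3, 2↦2, 3↦4, 4↦4]  zeros at y ∈ ∅
  x = 1: [0↦3, 1↦2, 2↦4, 3↦4, 4↦2]  zeros at y ∈ ∅
  x = 2: [0↦1, 1↦3, 2↦3, 3↦1, 4↦2]  zeros at y ∈ ∅
  x = 3: [0↦1, 1↦1, 2↦4, 3↦0, 4↦4]  zeros at y ∈ {3}
  x = 4: [0↦3, 1↦1, 2↦2, 3↦1, 4↦3]  zeros at y ∈ ∅
Collecting zeros: affine points = {(3, 3)}.
Total count |C(F_5)_aff| = 1.


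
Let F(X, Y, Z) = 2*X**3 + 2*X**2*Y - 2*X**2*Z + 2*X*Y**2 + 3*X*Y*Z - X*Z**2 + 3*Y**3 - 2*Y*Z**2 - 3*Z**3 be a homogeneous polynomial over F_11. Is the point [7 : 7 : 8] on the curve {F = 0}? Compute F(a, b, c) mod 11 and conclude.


F(7,7,8) ≡ 5 (mod 11); P is NOT on the curve.

Evaluate F(7, 7, 8) term-by-term (mod 11).
  2*X**3 ↦ 2·343·1·1 = 686
  2*X**2*Y ↦ 2·49·7·1 = 686
  -2*X**2*Z ↦ -2·49·1·8 = -784
  2*X*Y**2 ↦ 2·7·49·1 = 686
  3*X*Y*Z ↦ 3·7·7·8 = 1176
  -X*Z**2 ↦ -1·7·1·64 = -448
  3*Y**3 ↦ 3·1·343·1 = 1029
  -2*Y*Z**2 ↦ -2·1·7·64 = -896
  -3*Z**3 ↦ -3·1·1·512 = -1536
Sum: F(7, 7, 8) = (686) + (686) + (-784) + (686) + (1176) + (-448) + (1029) + (-896) + (-1536) = 599.
Reducing mod 11: 599 ≡ 5 (mod 11).
Since F(a, b, c) ≡ 5 ≠ 0 (mod 11), P does NOT lie on the curve.


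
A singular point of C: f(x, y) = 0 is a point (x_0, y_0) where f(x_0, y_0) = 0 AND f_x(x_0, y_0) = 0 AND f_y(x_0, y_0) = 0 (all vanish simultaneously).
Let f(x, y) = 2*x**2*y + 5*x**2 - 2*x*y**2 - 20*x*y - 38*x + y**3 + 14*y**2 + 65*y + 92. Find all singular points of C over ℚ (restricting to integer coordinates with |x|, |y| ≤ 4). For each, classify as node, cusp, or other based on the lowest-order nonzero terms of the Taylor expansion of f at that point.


Singular points: {(2, -3)}; classification: node.

Compute partial derivatives:
  f_x = 4*x*y + 10*x - 2*y**2 - 20*y - 38.
  f_y = 2*x**2 - 4*x*y - 20*x + 3*y**2 + 28*y + 65.
Scan x_0 ∈ {−4, ..., 4}. For each x_0, f_y(x_0, y) is a polynomial in y; find its integer roots y ∈ {−4, ..., 4}, then test f_x and f at those candidates.
  x = -4: f_y(-4, y) = 3*y**2 + 44*y + 177; no integer root y with |y| ≤ 4.
  x = -3: f_y(-3, y) = 3*y**2 + 40*y + 143; no integer root y with |y| ≤ 4.
  x = -2: f_y(-2, y) = 3*y**2 + 36*y + 113; no integer root y with |y| ≤ 4.
  x = -1: f_y(-1, y) = 3*y**2 + 32*y + 87; no integer root y with |y| ≤ 4.
  x = 0: f_y(0, y) = 3*y**2 + 28*y + 65; no integer root y with |y| ≤ 4.
  x = 1: f_y(1, y) = 3*y**2 + 24*y + 47; no integer root y with |y| ≤ 4.
  x = 2: f_y(2, y) = 3*y**2 + 20*y + 33; vanishes at y ∈ {-3}. (2, -3): f_x = 0, f = 0 — SINGULAR.
  x = 3: f_y(3, y) = 3*y**2 + 16*y + 23; no integer root y with |y| ≤ 4.
  x = 4: f_y(4, y) = 3*y**2 + 12*y + 17; no integer root y with |y| ≤ 4.
Only singular point on the grid: (2, -3).
Classify: substitute x = 2 + u, y = -3 + v and expand: f = 2*u**2*v - u**2 - 2*u*v**2 + v**3 + v**2.
No constant or linear terms (consistent with a singular point). Quadratic part: -u**2 + v**2. Cubic part: 2*u**2*v - 2*u*v**2 + v**3.
The quadratic part v**2 - u**2 = (v − u)(v + u) splits into two distinct linear factors, so there are two distinct tangent lines y − -3 = ±(x − 2) — this is a node (ordinary double point).
Classification: node.


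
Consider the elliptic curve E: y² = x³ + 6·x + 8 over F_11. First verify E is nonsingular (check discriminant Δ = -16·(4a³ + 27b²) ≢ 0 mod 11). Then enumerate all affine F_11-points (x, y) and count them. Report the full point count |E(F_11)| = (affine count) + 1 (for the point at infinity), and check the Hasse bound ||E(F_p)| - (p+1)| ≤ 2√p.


Affine points = {(1, 2), (1, 9), (3, 3), (3, 8), (5, 3), (5, 8), (10, 1), (10, 10)}; affine count = 8; |E(F_11)| = 9.

Discriminant check: Δ ∝ 4a³ + 27b² = 4·6³ + 27·8² = 4·216 + 27·64 ≡ 7 (mod 11). Nonzero ⇒ E is nonsingular.
For each x ∈ F_11, compute rhs = x³ + 6·x + 8 mod 11, then count y ∈ F_11 with y² ≡ rhs.
  x = 0: rhs = 8, matching y values: none (0 points).
  x = 1: rhs = 4, matching y values: 2, 9 (2 points).
  x = 2: rhs = 6, matching y values: none (0 points).
  x = 3: rhs = 9, matching y values: 3, 8 (2 points).
  x = 4: rhs = 8, matching y values: none (0 points).
  x = 5: rhs = 9, matching y values: 3, 8 (2 points).
  x = 6: rhs = 7, matching y values: none (0 points).
  x = 7: rhs = 8, matching y values: none (0 points).
  x = 8: rhs = 7, matching y values: none (0 points).
  x = 9: rhs = 10, matching y values: none (0 points).
  x = 10: rhs = 1, matching y values: 1, 10 (2 points).
Total affine count: 8.
Full point count |E(F_11)| = 8 + 1 = 9.
Hasse bound: |9 − (11+1)| = |-3| = 3 ≤ 2√11 ≈ 6.6332 ✓.


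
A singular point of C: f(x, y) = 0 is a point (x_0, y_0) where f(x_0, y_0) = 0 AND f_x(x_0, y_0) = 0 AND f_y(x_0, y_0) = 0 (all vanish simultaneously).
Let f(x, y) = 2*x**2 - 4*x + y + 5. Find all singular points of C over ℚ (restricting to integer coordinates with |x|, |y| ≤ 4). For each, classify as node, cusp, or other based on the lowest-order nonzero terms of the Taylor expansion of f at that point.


No singular points in the scanned grid; C is smooth there.

Compute partial derivatives:
  f_x = 4*x - 4.
  f_y = 1.
f_y = 1 is a nonzero constant, so f_y never vanishes: no point (x, y) can satisfy f = f_x = f_y = 0. In particular no (x, y) ∈ {−4, ..., 4}² is singular; the curve is smooth.


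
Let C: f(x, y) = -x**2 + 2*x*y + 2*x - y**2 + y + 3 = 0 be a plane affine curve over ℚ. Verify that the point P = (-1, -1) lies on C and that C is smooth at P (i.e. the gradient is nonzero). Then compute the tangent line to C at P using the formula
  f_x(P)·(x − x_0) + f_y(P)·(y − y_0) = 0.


Tangent line at P: 2*x + y + 3 = 0.

Step 1: f(-1, -1) = 0, so P lies on C.
Step 2: partial derivatives
  f_x(x, y) = -2*x + 2*y + 2, f_y(x, y) = 2*x - 2*y + 1.
  f_x(P) = 2, f_y(P) = 1 (gradient nonzero, so P is smooth).
Step 3: tangent line at P: 2·(x − -1) + 1·(y − -1) = 0.
Expanding: 2*x + y + 3 = 0.


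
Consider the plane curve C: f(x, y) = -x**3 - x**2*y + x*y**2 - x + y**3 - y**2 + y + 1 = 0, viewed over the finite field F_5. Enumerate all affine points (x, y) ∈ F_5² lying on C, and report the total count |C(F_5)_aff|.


Affine F_5-points: {(1, 1), (2, 1), (3, 4), (4, 4)}; count = 4.

For each of the 25 pairs (x, y) ∈ F_5², evaluate f(x, y) mod 5. Record the zeros.
  x = 0: [0↦1, 1↦2, 2↦2, 3↦2, 4↦3]  zeros at y ∈ ∅
  x = 1: [0↦4, 1↦0, 2↦2, 3↦1, 4↦3]  zeros at y ∈ {1}
  x = 2: [0↦1, 1↦0, 2↦2, 3↦3, 4↦4]  zeros at y ∈ {1}
  x = 3: [0↦1, 1↦1, 2↦1, 3↦2, 4↦0]  zeros at y ∈ {4}
  x = 4: [0↦3, 1↦2, 2↦3, 3↦2, 4↦0]  zeros at y ∈ {4}
Collecting zeros: affine points = {(1, 1), (2, 1), (3, 4), (4, 4)}.
Total count |C(F_5)_aff| = 4.


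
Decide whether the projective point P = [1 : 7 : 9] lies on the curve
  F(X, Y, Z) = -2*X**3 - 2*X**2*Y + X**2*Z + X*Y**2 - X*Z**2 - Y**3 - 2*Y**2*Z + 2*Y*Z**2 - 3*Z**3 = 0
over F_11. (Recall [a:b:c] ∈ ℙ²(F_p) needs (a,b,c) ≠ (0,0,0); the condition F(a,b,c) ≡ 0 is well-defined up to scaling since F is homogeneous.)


F(1,7,9) ≡ 4 (mod 11); P is NOT on the curve.

Evaluate F(1, 7, 9) term-by-term (mod 11).
  -2*X**3 ↦ -2·1·1·1 = -2
  -2*X**2*Y ↦ -2·1·7·1 = -14
  X**2*Z ↦ 1·1·1·9 = 9
  X*Y**2 ↦ 1·1·49·1 = 49
  -X*Z**2 ↦ -1·1·1·81 = -81
  -Y**3 ↦ -1·1·343·1 = -343
  -2*Y**2*Z ↦ -2·1·49·9 = -882
  2*Y*Z**2 ↦ 2·1·7·81 = 1134
  -3*Z**3 ↦ -3·1·1·729 = -2187
Sum: F(1, 7, 9) = (-2) + (-14) + (9) + (49) + (-81) + (-343) + (-882) + (1134) + (-2187) = -2317.
Reducing mod 11: -2317 ≡ 4 (mod 11).
Since F(a, b, c) ≡ 4 ≠ 0 (mod 11), P does NOT lie on the curve.


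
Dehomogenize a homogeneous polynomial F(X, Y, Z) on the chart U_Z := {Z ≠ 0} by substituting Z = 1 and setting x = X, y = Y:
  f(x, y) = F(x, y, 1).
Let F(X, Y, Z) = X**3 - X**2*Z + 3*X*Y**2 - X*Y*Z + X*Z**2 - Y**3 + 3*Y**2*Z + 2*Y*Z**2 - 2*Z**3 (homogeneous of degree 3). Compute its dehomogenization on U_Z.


f(x, y) = x**3 - x**2 + 3*x*y**2 - x*y + x - y**3 + 3*y**2 + 2*y - 2

On U_Z we set Z = 1. Each monomial c·X^i·Y^j·Z^k in F becomes c·x^i·y^j·1^k = c·x^i·y^j.
Substituting Z = 1: F(X, Y, 1) = x**3 - x**2 + 3*x*y**2 - x*y + x - y**3 + 3*y**2 + 2*y - 2.
Note: deg(f) ≤ deg(F) = 3; strict inequality happens when F is divisible by Z (lost terms).


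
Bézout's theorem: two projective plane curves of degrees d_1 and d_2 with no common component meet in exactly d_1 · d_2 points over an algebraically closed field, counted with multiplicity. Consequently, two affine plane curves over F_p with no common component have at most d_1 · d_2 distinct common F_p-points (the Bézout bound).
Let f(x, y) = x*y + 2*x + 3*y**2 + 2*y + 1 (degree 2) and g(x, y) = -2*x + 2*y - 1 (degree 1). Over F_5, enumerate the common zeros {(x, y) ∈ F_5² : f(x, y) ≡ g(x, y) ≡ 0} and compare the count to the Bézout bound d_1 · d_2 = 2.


Common zeros: {(2, 0), (3, 1)}; count = 2; Bézout bound = 2.

deg(f) = 2, deg(g) = 1, so Bézout bound = 2.
Scan x ∈ F_5. For each x, list the y ∈ F_5 with f(x, y) ≡ 0 and those with g(x, y) ≡ 0 (mod 5); the common zeros in that column are the intersection.
  x = 0: f ≡ 0 at y ∈ ∅; g ≡ 0 at y ∈ {3}; common: ∅.
  x = 1: f ≡ 0 at y ∈ ∅; g ≡ 0 at y ∈ {4}; common: ∅.
  x = 2: f ≡ 0 at y ∈ {0, 2}; g ≡ 0 at y ∈ {0}; common: {0}.
  x = 3: f ≡ 0 at y ∈ {1, 4}; g ≡ 0 at y ∈ {1}; common: {1}.
  x = 4: f ≡ 0 at y ∈ ∅; g ≡ 0 at y ∈ {2}; common: ∅.
Collecting: common zeros = {(2, 0), (3, 1)}, so the count is 2.
Comparison with the Bézout bound: 2 ≤ 2 = deg(f)·deg(g), as expected for curves with no common component (the bound is attained).


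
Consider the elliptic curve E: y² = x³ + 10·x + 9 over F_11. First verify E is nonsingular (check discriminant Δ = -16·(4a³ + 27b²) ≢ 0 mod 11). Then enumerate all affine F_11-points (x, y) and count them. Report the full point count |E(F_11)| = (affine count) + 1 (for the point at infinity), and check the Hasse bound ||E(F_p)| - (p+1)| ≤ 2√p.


Affine points = {(0, 3), (0, 8), (1, 3), (1, 8), (2, 2), (2, 9), (3, 0), (4, 5), (4, 6), (7, 2), (7, 9), (9, 5), (9, 6), (10, 3), (10, 8)}; affine count = 15; |E(F_11)| = 16.

Discriminant check: Δ ∝ 4a³ + 27b² = 4·10³ + 27·9² = 4·1000 + 27·81 ≡ 5 (mod 11). Nonzero ⇒ E is nonsingular.
For each x ∈ F_11, compute rhs = x³ + 10·x + 9 mod 11, then count y ∈ F_11 with y² ≡ rhs.
  x = 0: rhs = 9, matching y values: 3, 8 (2 points).
  x = 1: rhs = 9, matching y values: 3, 8 (2 points).
  x = 2: rhs = 4, matching y values: 2, 9 (2 points).
  x = 3: rhs = 0, matching y values: 0 (1 points).
  x = 4: rhs = 3, matching y values: 5, 6 (2 points).
  x = 5: rhs = 8, matching y values: none (0 points).
  x = 6: rhs = 10, matching y values: none (0 points).
  x = 7: rhs = 4, matching y values: 2, 9 (2 points).
  x = 8: rhs = 7, matching y values: none (0 points).
  x = 9: rhs = 3, matching y values: 5, 6 (2 points).
  x = 10: rhs = 9, matching y values: 3, 8 (2 points).
Total affine count: 15.
Full point count |E(F_11)| = 15 + 1 = 16.
Hasse bound: |16 − (11+1)| = |4| = 4 ≤ 2√11 ≈ 6.6332 ✓.


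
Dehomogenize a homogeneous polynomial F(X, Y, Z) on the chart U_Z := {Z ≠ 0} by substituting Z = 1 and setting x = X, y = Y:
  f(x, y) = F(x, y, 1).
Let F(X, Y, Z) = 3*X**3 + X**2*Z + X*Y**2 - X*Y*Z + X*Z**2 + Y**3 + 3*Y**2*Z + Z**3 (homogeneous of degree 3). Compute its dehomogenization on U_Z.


f(x, y) = 3*x**3 + x**2 + x*y**2 - x*y + x + y**3 + 3*y**2 + 1

On U_Z we set Z = 1. Each monomial c·X^i·Y^j·Z^k in F becomes c·x^i·y^j·1^k = c·x^i·y^j.
Substituting Z = 1: F(X, Y, 1) = 3*x**3 + x**2 + x*y**2 - x*y + x + y**3 + 3*y**2 + 1.
Note: deg(f) ≤ deg(F) = 3; strict inequality happens when F is divisible by Z (lost terms).


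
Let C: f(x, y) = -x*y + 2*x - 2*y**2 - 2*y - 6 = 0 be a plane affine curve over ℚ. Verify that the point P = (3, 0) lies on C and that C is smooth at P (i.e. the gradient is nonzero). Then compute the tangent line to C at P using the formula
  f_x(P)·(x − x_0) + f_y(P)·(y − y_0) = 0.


Tangent line at P: 2*x - 5*y - 6 = 0.

Step 1: f(3, 0) = 0, so P lies on C.
Step 2: partial derivatives
  f_x(x, y) = 2 - y, f_y(x, y) = -x - 4*y - 2.
  f_x(P) = 2, f_y(P) = -5 (gradient nonzero, so P is smooth).
Step 3: tangent line at P: 2·(x − 3) + -5·(y − 0) = 0.
Expanding: 2*x - 5*y - 6 = 0.


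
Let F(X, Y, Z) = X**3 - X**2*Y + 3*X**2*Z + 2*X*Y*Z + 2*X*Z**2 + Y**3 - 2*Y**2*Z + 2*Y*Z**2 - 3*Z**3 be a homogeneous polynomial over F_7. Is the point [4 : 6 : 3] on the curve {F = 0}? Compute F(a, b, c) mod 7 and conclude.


F(4,6,3) ≡ 5 (mod 7); P is NOT on the curve.

Evaluate F(4, 6, 3) term-by-term (mod 7).
  X**3 ↦ 1·64·1·1 = 64
  -X**2*Y ↦ -1·16·6·1 = -96
  3*X**2*Z ↦ 3·16·1·3 = 144
  2*X*Y*Z ↦ 2·4·6·3 = 144
  2*X*Z**2 ↦ 2·4·1·9 = 72
  Y**3 ↦ 1·1·216·1 = 216
  -2*Y**2*Z ↦ -2·1·36·3 = -216
  2*Y*Z**2 ↦ 2·1·6·9 = 108
  -3*Z**3 ↦ -3·1·1·27 = -81
Sum: F(4, 6, 3) = (64) + (-96) + (144) + (144) + (72) + (216) + (-216) + (108) + (-81) = 355.
Reducing mod 7: 355 ≡ 5 (mod 7).
Since F(a, b, c) ≡ 5 ≠ 0 (mod 7), P does NOT lie on the curve.


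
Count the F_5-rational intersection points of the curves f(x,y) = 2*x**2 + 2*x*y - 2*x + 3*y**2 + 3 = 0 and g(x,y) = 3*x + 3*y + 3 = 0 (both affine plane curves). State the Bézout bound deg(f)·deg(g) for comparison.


Common zeros: ∅; count = 0; Bézout bound = 2.

deg(f) = 2, deg(g) = 1, so Bézout bound = 2.
Scan x ∈ F_5. For each x, list the y ∈ F_5 with f(x, y) ≡ 0 and those with g(x, y) ≡ 0 (mod 5); the common zeros in that column are the intersection.
  x = 0: f ≡ 0 at y ∈ {2, 3}; g ≡ 0 at y ∈ {4}; common: ∅.
  x = 1: f ≡ 0 at y ∈ ∅; g ≡ 0 at y ∈ {3}; common: ∅.
  x = 2: f ≡ 0 at y ∈ ∅; g ≡ 0 at y ∈ {2}; common: ∅.
  x = 3: f ≡ 0 at y ∈ {0, 3}; g ≡ 0 at y ∈ {1}; common: ∅.
  x = 4: f ≡ 0 at y ∈ {2}; g ≡ 0 at y ∈ {0}; common: ∅.
Collecting: common zeros = ∅, so the count is 0.
Comparison with the Bézout bound: 0 ≤ 2 = deg(f)·deg(g), as expected for curves with no common component (the affine F_5-count falls short of the bound because intersections may lie at infinity, over extension fields, or carry multiplicity).


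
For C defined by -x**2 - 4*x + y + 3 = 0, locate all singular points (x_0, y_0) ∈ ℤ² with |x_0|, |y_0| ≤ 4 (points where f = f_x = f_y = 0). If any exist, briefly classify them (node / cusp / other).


No singular points in the scanned grid; C is smooth there.

Compute partial derivatives:
  f_x = -2*x - 4.
  f_y = 1.
f_y = 1 is a nonzero constant, so f_y never vanishes: no point (x, y) can satisfy f = f_x = f_y = 0. In particular no (x, y) ∈ {−4, ..., 4}² is singular; the curve is smooth.


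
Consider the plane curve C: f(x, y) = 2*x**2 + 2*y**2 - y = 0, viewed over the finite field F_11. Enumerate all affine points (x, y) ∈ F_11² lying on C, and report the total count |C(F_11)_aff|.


Affine F_11-points: {(0, 0), (0, 6), (2, 7), (2, 10), (3, 3), (4, 1), (4, 5), (7, 1), (7, 5), (8, 3), (9, 7), (9, 10)}; count = 12.

For each of the 121 pairs (x, y) ∈ F_11², evaluate f(x, y) mod 11. Record the zeros.
  x = 0: [0↦0, 1↦1, 2↦6, 3↦4, 4↦6, 5↦1, 6↦0, 7↦3, 8↦10, 9↦10, 10↦3]  zeros at y ∈ {0, 6}
  x = 1: [0↦2, 1↦3, 2↦8, 3↦6, 4↦8, 5↦3, 6↦2, 7↦5, 8↦1, 9↦1, 10↦5]  zeros at y ∈ ∅
  x = 2: [0↦8, 1↦9, 2↦3, 3↦1, 4↦3, 5↦9, 6↦8, 7↦0, 8↦7, 9↦7, 10↦0]  zeros at y ∈ {7, 10}
  x = 3: [0↦7, 1↦8, 2↦2, 3↦0, 4↦2, 5↦8, 6↦7, 7↦10, 8↦6, 9↦6, 10↦10]  zeros at y ∈ {3}
  x = 4: [0↦10, 1↦0, 2↦5, 3↦3, 4↦5, 5↦0, 6↦10, 7↦2, 8↦9, 9↦9, 10↦2]  zeros at y ∈ {1, 5}
  x = 5: [0↦6, 1↦7, 2↦1, 3↦10, 4↦1, 5↦7, 6↦6, 7↦9, 8↦5, 9↦5, 10↦9]  zeros at y ∈ ∅
  x = 6: [0↦6, 1↦7, 2↦1, 3↦10, 4↦1, 5↦7, 6↦6, 7↦9, 8↦5, 9↦5, 10↦9]  zeros at y ∈ ∅
  x = 7: [0↦10, 1↦0, 2↦5, 3↦3, 4↦5, 5↦0, 6↦10, 7↦2, 8↦9, 9↦9, 10↦2]  zeros at y ∈ {1, 5}
  x = 8: [0↦7, 1↦8, 2↦2, 3↦0, 4↦2, 5↦8, 6↦7, 7↦10, 8↦6, 9↦6, 10↦10]  zeros at y ∈ {3}
  x = 9: [0↦8, 1↦9, 2↦3, 3↦1, 4↦3, 5↦9, 6↦8, 7↦0, 8↦7, 9↦7, 10↦0]  zeros at y ∈ {7, 10}
  x = 10: [0↦2, 1↦3, 2↦8, 3↦6, 4↦8, 5↦3, 6↦2, 7↦5, 8↦1, 9↦1, 10↦5]  zeros at y ∈ ∅
Collecting zeros: affine points = {(0, 0), (0, 6), (2, 7), (2, 10), (3, 3), (4, 1), (4, 5), (7, 1), (7, 5), (8, 3), (9, 7), (9, 10)}.
Total count |C(F_11)_aff| = 12.


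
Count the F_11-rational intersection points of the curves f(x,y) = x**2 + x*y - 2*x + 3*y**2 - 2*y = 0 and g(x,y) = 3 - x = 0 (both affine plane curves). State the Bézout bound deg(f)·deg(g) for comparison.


Common zeros: {(3, 3), (3, 4)}; count = 2; Bézout bound = 2.

deg(f) = 2, deg(g) = 1, so Bézout bound = 2.
Scan x ∈ F_11. For each x, list the y ∈ F_11 with f(x, y) ≡ 0 and those with g(x, y) ≡ 0 (mod 11); the common zeros in that column are the intersection.
  x = 0: f ≡ 0 at y ∈ {0, 8}; g ≡ 0 at y ∈ ∅; common: ∅.
  x = 1: f ≡ 0 at y ∈ ∅; g ≡ 0 at y ∈ ∅; common: ∅.
  x = 2: f ≡ 0 at y ∈ {0}; g ≡ 0 at y ∈ ∅; common: ∅.
  x = 3: f ≡ 0 at y ∈ {3, 4}; g ≡ 0 at y ∈ {0, 1, 2, 3, 4, 5, 6, 7, 8, 9, 10}; common: {3, 4}.
  x = 4: f ≡ 0 at y ∈ ∅; g ≡ 0 at y ∈ ∅; common: ∅.
  x = 5: f ≡ 0 at y ∈ {2, 8}; g ≡ 0 at y ∈ ∅; common: ∅.
  x = 6: f ≡ 0 at y ∈ {2, 4}; g ≡ 0 at y ∈ ∅; common: ∅.
  x = 7: f ≡ 0 at y ∈ {3, 10}; g ≡ 0 at y ∈ ∅; common: ∅.
  x = 8: f ≡ 0 at y ∈ ∅; g ≡ 0 at y ∈ ∅; common: ∅.
  x = 9: f ≡ 0 at y ∈ ∅; g ≡ 0 at y ∈ ∅; common: ∅.
  x = 10: f ≡ 0 at y ∈ ∅; g ≡ 0 at y ∈ ∅; common: ∅.
Collecting: common zeros = {(3, 3), (3, 4)}, so the count is 2.
Comparison with the Bézout bound: 2 ≤ 2 = deg(f)·deg(g), as expected for curves with no common component (the bound is attained).


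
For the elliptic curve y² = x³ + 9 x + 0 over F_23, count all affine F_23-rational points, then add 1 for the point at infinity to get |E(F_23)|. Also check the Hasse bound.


Affine points = {(0, 0), (2, 7), (2, 16), (3, 10), (3, 13), (4, 10), (4, 13), (5, 3), (5, 20), (8, 3), (8, 20), (10, 3), (10, 20), (11, 2), (11, 21), (14, 8), (14, 15), (16, 10), (16, 13), (17, 11), (17, 12), (22, 6), (22, 17)}; affine count = 23; |E(F_23)| = 24.

Discriminant check: Δ ∝ 4a³ + 27b² = 4·9³ + 27·0² = 4·729 + 27·0 ≡ 18 (mod 23). Nonzero ⇒ E is nonsingular.
For each x ∈ F_23, compute rhs = x³ + 9·x + 0 mod 23, then count y ∈ F_23 with y² ≡ rhs.
  x = 0: rhs = 0, matching y values: 0 (1 points).
  x = 1: rhs = 10, matching y values: none (0 points).
  x = 2: rhs = 3, matching y values: 7, 16 (2 points).
  x = 3: rhs = 8, matching y values: 10, 13 (2 points).
  x = 4: rhs = 8, matching y values: 10, 13 (2 points).
  x = 5: rhs = 9, matching y values: 3, 20 (2 points).
  x = 6: rhs = 17, matching y values: none (0 points).
  x = 7: rhs = 15, matching y values: none (0 points).
  x = 8: rhs = 9, matching y values: 3, 20 (2 points).
  x = 9: rhs = 5, matching y values: none (0 points).
  x = 10: rhs = 9, matching y values: 3, 20 (2 points).
  x = 11: rhs = 4, matching y values: 2, 21 (2 points).
  x = 12: rhs = 19, matching y values: none (0 points).
  x = 13: rhs = 14, matching y values: none (0 points).
  x = 14: rhs = 18, matching y values: 8, 15 (2 points).
  x = 15: rhs = 14, matching y values: none (0 points).
  x = 16: rhs = 8, matching y values: 10, 13 (2 points).
  x = 17: rhs = 6, matching y values: 11, 12 (2 points).
  x = 18: rhs = 14, matching y values: none (0 points).
  x = 19: rhs = 15, matching y values: none (0 points).
  x = 20: rhs = 15, matching y values: none (0 points).
  x = 21: rhs = 20, matching y values: none (0 points).
  x = 22: rhs = 13, matching y values: 6, 17 (2 points).
Total affine count: 23.
Full point count |E(F_23)| = 23 + 1 = 24.
Hasse bound: |24 − (23+1)| = |0| = 0 ≤ 2√23 ≈ 9.5917 ✓.


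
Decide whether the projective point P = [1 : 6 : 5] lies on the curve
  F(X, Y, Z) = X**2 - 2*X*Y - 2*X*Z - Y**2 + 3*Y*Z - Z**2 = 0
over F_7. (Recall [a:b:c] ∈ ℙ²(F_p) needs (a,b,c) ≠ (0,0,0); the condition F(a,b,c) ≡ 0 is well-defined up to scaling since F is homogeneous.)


F(1,6,5) ≡ 1 (mod 7); P is NOT on the curve.

Evaluate F(1, 6, 5) term-by-term (mod 7).
  X**2 ↦ 1·1·1·1 = 1
  -2*X*Y ↦ -2·1·6·1 = -12
  -2*X*Z ↦ -2·1·1·5 = -10
  -Y**2 ↦ -1·1·36·1 = -36
  3*Y*Z ↦ 3·1·6·5 = 90
  -Z**2 ↦ -1·1·1·25 = -25
Sum: F(1, 6, 5) = (1) + (-12) + (-10) + (-36) + (90) + (-25) = 8.
Reducing mod 7: 8 ≡ 1 (mod 7).
Since F(a, b, c) ≡ 1 ≠ 0 (mod 7), P does NOT lie on the curve.


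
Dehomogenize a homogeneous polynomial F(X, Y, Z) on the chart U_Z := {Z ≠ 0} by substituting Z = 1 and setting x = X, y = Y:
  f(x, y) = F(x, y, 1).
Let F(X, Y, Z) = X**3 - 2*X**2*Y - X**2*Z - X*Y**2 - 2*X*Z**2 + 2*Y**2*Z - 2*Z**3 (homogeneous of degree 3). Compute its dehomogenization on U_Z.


f(x, y) = x**3 - 2*x**2*y - x**2 - x*y**2 - 2*x + 2*y**2 - 2

On U_Z we set Z = 1. Each monomial c·X^i·Y^j·Z^k in F becomes c·x^i·y^j·1^k = c·x^i·y^j.
Substituting Z = 1: F(X, Y, 1) = x**3 - 2*x**2*y - x**2 - x*y**2 - 2*x + 2*y**2 - 2.
Note: deg(f) ≤ deg(F) = 3; strict inequality happens when F is divisible by Z (lost terms).


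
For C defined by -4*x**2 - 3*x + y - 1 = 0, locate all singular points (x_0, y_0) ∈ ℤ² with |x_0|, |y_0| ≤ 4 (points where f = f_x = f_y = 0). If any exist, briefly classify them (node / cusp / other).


No singular points in the scanned grid; C is smooth there.

Compute partial derivatives:
  f_x = -8*x - 3.
  f_y = 1.
f_y = 1 is a nonzero constant, so f_y never vanishes: no point (x, y) can satisfy f = f_x = f_y = 0. In particular no (x, y) ∈ {−4, ..., 4}² is singular; the curve is smooth.


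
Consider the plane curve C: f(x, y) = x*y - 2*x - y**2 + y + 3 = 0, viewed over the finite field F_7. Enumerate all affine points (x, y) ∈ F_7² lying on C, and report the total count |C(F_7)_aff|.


Affine F_7-points: {(1, 4), (1, 5), (3, 1), (3, 3), (5, 0), (5, 6)}; count = 6.

For each of the 49 pairs (x, y) ∈ F_7², evaluate f(x, y) mod 7. Record the zeros.
  x = 0: [0↦3, 1↦3, 2↦1, 3↦4, 4↦5, 5↦4, 6↦1]  zeros at y ∈ ∅
  x = 1: [0↦1, 1↦2, 2↦1, 3↦5, 4↦0, 5↦0, 6↦5]  zeros at y ∈ {4, 5}
  x = 2: [0↦6, 1↦1, 2↦1, 3↦6, 4↦2, 5↦3, 6↦2]  zeros at y ∈ ∅
  x = 3: [0↦4, 1↦0, 2↦1, 3↦0, 4↦4, 5↦6, 6↦6]  zeros at y ∈ {1, 3}
  x = 4: [0↦2, 1↦6, 2↦1, 3↦1, 4↦6, 5↦2, 6↦3]  zeros at y ∈ ∅
  x = 5: [0↦0, 1↦5, 2↦1, 3↦2, 4↦1, 5↦5, 6↦0]  zeros at y ∈ {0, 6}
  x = 6: [0↦5, 1↦4, 2↦1, 3↦3, 4↦3, 5↦1, 6↦4]  zeros at y ∈ ∅
Collecting zeros: affine points = {(1, 4), (1, 5), (3, 1), (3, 3), (5, 0), (5, 6)}.
Total count |C(F_7)_aff| = 6.


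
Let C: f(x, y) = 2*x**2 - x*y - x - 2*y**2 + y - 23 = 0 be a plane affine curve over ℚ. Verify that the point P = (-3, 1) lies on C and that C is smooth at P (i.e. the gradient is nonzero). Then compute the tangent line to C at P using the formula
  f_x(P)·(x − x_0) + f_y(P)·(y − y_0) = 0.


Tangent line at P: -14*x - 42 = 0.

Step 1: f(-3, 1) = 0, so P lies on C.
Step 2: partial derivatives
  f_x(x, y) = 4*x - y - 1, f_y(x, y) = -x - 4*y + 1.
  f_x(P) = -14, f_y(P) = 0 (gradient nonzero, so P is smooth).
Step 3: tangent line at P: -14·(x − -3) + 0·(y − 1) = 0.
Expanding: -14*x - 42 = 0.


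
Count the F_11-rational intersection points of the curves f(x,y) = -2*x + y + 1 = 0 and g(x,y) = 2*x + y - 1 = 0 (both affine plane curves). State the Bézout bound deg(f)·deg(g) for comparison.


Common zeros: {(6, 0)}; count = 1; Bézout bound = 1.

deg(f) = 1, deg(g) = 1, so Bézout bound = 1.
Scan x ∈ F_11. For each x, list the y ∈ F_11 with f(x, y) ≡ 0 and those with g(x, y) ≡ 0 (mod 11); the common zeros in that column are the intersection.
  x = 0: f ≡ 0 at y ∈ {10}; g ≡ 0 at y ∈ {1}; common: ∅.
  x = 1: f ≡ 0 at y ∈ {1}; g ≡ 0 at y ∈ {10}; common: ∅.
  x = 2: f ≡ 0 at y ∈ {3}; g ≡ 0 at y ∈ {8}; common: ∅.
  x = 3: f ≡ 0 at y ∈ {5}; g ≡ 0 at y ∈ {6}; common: ∅.
  x = 4: f ≡ 0 at y ∈ {7}; g ≡ 0 at y ∈ {4}; common: ∅.
  x = 5: f ≡ 0 at y ∈ {9}; g ≡ 0 at y ∈ {2}; common: ∅.
  x = 6: f ≡ 0 at y ∈ {0}; g ≡ 0 at y ∈ {0}; common: {0}.
  x = 7: f ≡ 0 at y ∈ {2}; g ≡ 0 at y ∈ {9}; common: ∅.
  x = 8: f ≡ 0 at y ∈ {4}; g ≡ 0 at y ∈ {7}; common: ∅.
  x = 9: f ≡ 0 at y ∈ {6}; g ≡ 0 at y ∈ {5}; common: ∅.
  x = 10: f ≡ 0 at y ∈ {8}; g ≡ 0 at y ∈ {3}; common: ∅.
Collecting: common zeros = {(6, 0)}, so the count is 1.
Comparison with the Bézout bound: 1 ≤ 1 = deg(f)·deg(g), as expected for curves with no common component (the bound is attained).


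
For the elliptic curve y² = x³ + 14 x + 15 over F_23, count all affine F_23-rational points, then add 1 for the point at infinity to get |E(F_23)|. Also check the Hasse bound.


Affine points = {(5, 7), (5, 16), (6, 4), (6, 19), (8, 8), (8, 15), (12, 5), (12, 18), (13, 5), (13, 18), (15, 9), (15, 14), (18, 2), (18, 21), (21, 5), (21, 18), (22, 0)}; affine count = 17; |E(F_23)| = 18.

Discriminant check: Δ ∝ 4a³ + 27b² = 4·14³ + 27·15² = 4·2744 + 27·225 ≡ 8 (mod 23). Nonzero ⇒ E is nonsingular.
For each x ∈ F_23, compute rhs = x³ + 14·x + 15 mod 23, then count y ∈ F_23 with y² ≡ rhs.
  x = 0: rhs = 15, matching y values: none (0 points).
  x = 1: rhs = 7, matching y values: none (0 points).
  x = 2: rhs = 5, matching y values: none (0 points).
  x = 3: rhs = 15, matching y values: none (0 points).
  x = 4: rhs = 20, matching y values: none (0 points).
  x = 5: rhs = 3, matching y values: 7, 16 (2 points).
  x = 6: rhs = 16, matching y values: 4, 19 (2 points).
  x = 7: rhs = 19, matching y values: none (0 points).
  x = 8: rhs = 18, matching y values: 8, 15 (2 points).
  x = 9: rhs = 19, matching y values: none (0 points).
  x = 10: rhs = 5, matching y values: none (0 points).
  x = 11: rhs = 5, matching y values: none (0 points).
  x = 12: rhs = 2, matching y values: 5, 18 (2 points).
  x = 13: rhs = 2, matching y values: 5, 18 (2 points).
  x = 14: rhs = 11, matching y values: none (0 points).
  x = 15: rhs = 12, matching y values: 9, 14 (2 points).
  x = 16: rhs = 11, matching y values: none (0 points).
  x = 17: rhs = 14, matching y values: none (0 points).
  x = 18: rhs = 4, matching y values: 2, 21 (2 points).
  x = 19: rhs = 10, matching y values: none (0 points).
  x = 20: rhs = 15, matching y values: none (0 points).
  x = 21: rhs = 2, matching y values: 5, 18 (2 points).
  x = 22: rhs = 0, matching y values: 0 (1 points).
Total affine count: 17.
Full point count |E(F_23)| = 17 + 1 = 18.
Hasse bound: |18 − (23+1)| = |-6| = 6 ≤ 2√23 ≈ 9.5917 ✓.
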